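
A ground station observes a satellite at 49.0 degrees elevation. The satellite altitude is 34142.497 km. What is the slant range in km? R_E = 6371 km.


h = 34142.497 km, el = 49.0 deg
d = -R_E*sin(el) + sqrt((R_E*sin(el))^2 + 2*R_E*h + h^2)
d = -6371.0000*sin(0.8552113) + sqrt((6371.0000*0.7547096)^2 + 2*6371.0000*34142.497 + 34142.497^2)
d = 35489.0543 km

35489.0543 km


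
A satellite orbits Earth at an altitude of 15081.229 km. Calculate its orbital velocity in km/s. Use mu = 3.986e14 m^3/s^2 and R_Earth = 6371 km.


r = R_E + alt = 6371.0 + 15081.229 = 21452.2290 km = 2.1452229e+07 m
v = sqrt(mu/r) = sqrt(3.986e14 / 2.1452229e+07) = 4310.5475 m/s = 4.3105 km/s

4.3105 km/s


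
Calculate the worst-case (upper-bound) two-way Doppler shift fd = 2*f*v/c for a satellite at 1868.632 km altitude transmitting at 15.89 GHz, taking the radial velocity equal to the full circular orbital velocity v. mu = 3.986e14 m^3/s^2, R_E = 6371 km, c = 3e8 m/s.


r = 8.239632e+06 m
v = sqrt(mu/r) = 6955.2819 m/s (worst-case radial velocity)
f = 15.89 GHz = 1.589e+10 Hz
fd = 2*f*v/c = 2*1.589e+10*6955.2819/3.0e+08
fd = 736796.2003 Hz

736796.2003 Hz


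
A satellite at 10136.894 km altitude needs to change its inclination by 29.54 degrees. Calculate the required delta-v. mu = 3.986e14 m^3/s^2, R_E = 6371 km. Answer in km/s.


r = 16507.8940 km = 1.6507894e+07 m
V = sqrt(mu/r) = 4913.8604 m/s
di = 29.54 deg = 0.5155703 rad
dV = 2*V*sin(di/2) = 2*4913.8604*sin(0.2577851)
dV = 2505.4742 m/s = 2.5055 km/s

2.5055 km/s


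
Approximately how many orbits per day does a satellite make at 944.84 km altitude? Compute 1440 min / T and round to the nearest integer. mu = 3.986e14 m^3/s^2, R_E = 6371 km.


r = 7.31584e+06 m
T = 2*pi*sqrt(r^3/mu) = 6227.4109 s = 103.7902 min
revs/day = 1440 / 103.7902 = 13.8741
Rounded: 14 revolutions per day

14 revolutions per day


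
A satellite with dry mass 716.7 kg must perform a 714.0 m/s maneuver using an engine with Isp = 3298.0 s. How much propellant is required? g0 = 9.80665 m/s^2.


ve = Isp * g0 = 3298.0 * 9.80665 = 32342.331700 m/s
mass ratio = exp(dv/ve) = exp(714.0/32342.331700) = 1.02232182
m_prop = m_dry * (mr - 1) = 716.7 * (1.02232182 - 1)
m_prop = 15.9980 kg

15.9980 kg


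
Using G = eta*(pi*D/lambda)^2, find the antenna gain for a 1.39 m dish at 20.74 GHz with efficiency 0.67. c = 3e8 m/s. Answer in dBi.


lambda = c/f = 3e8 / 2.074e+10 = 0.0144648 m
G = eta*(pi*D/lambda)^2 = 0.67*(pi*1.39/0.0144648)^2
G = 61063.1415 (linear)
G = 10*log10(61063.1415) = 47.8578 dBi

47.8578 dBi


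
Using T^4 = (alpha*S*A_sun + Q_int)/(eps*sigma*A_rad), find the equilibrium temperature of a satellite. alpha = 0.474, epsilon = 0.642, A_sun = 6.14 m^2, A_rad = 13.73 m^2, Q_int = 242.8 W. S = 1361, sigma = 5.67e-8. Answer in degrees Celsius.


Numerator = alpha*S*A_sun + Q_int = 0.474*1361*6.14 + 242.8 = 4203.8000 W
Denominator = eps*sigma*A_rad = 0.642*5.67e-8*13.73 = 4.9979122e-07 W/K^4
T^4 = 8.411112e+09 K^4
T = 302.8401 K = 29.6901 C

29.6901 degrees Celsius


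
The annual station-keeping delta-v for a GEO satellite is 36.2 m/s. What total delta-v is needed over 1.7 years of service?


dV = rate * years = 36.2 * 1.7
dV = 61.5400 m/s

61.5400 m/s


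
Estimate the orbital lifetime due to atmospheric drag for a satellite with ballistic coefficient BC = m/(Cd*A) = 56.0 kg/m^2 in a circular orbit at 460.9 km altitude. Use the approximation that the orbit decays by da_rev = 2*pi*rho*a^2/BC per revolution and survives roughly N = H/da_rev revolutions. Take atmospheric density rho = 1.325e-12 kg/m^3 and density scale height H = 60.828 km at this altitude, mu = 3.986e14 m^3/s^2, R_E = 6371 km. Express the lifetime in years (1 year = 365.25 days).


a = R_E + alt = 6831.9000 km = 6.8319e+06 m
da_rev = 2*pi*rho*a^2/BC = 2*pi*1.325e-12*(6.8319e+06)^2/56.0 = 6.938901 m per revolution
N = H/da_rev = 60828.0000 m / 6.938901 m = 8766.2291 revolutions
P = 2*pi*sqrt(a^3/mu) = 5619.8338 s
lifetime = N*P = 8766.2291 * 5619.8338 = 4.9264751e+07 s = 570.1939 days
years = 570.1939 / 365.25 = 1.5611 years

1.5611 years


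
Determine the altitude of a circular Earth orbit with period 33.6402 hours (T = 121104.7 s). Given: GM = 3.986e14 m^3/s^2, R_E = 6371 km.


T = 121104.7 s
r = (mu*T^2/(4*pi^2))^(1/3) = (3.986e14 * 121104.7^2 / (4*pi^2))^(1/3)
r = 5.2905382e+07 m = 52905.3816 km
alt = r - R_E = 52905.3816 - 6371 = 46534.3816 km

46534.3816 km


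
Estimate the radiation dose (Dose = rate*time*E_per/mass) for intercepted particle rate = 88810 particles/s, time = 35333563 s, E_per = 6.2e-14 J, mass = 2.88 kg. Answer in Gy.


Total energy deposited = rate * time * E_per
  = 88810 * 35333563 * 6.2e-14 = 0.1945544 J
Dose = E_total / mass = 0.1945544 / 2.88
Dose = 0.0675536 Gy

0.0676 Gy


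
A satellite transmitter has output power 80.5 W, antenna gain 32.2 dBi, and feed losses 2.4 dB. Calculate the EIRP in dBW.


Pt = 80.5 W = 19.0580 dBW
EIRP = Pt_dBW + Gt - losses = 19.0580 + 32.2 - 2.4 = 48.8580 dBW

48.8580 dBW


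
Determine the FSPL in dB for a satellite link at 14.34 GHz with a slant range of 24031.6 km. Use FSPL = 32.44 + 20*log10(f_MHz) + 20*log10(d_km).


f = 14.34 GHz = 14340.0000 MHz
d = 24031.6 km
FSPL = 32.44 + 20*log10(14340.0000) + 20*log10(24031.6)
FSPL = 32.44 + 83.1310 + 87.6157
FSPL = 203.1866 dB

203.1866 dB


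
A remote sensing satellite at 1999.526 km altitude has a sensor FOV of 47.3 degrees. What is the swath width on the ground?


FOV = 47.3 deg = 0.8255407 rad
swath = 2 * alt * tan(FOV/2) = 2 * 1999.526 * tan(0.4127704)
swath = 2 * 1999.526 * 0.4379289
swath = 1751.3004 km

1751.3004 km


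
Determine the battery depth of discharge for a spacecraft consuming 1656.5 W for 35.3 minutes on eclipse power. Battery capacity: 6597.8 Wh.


E_used = P * t / 60 = 1656.5 * 35.3 / 60 = 974.5742 Wh
DOD = E_used / E_total * 100 = 974.5742 / 6597.8 * 100
DOD = 14.7712 %

14.7712 %


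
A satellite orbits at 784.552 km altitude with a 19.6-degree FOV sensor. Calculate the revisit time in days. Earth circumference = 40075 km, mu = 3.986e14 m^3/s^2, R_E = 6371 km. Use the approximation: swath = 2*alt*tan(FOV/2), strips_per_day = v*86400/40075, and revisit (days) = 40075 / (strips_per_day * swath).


swath = 2*784.552*tan(0.1710423) = 271.0313 km
v = sqrt(mu/r) = 7463.5780 m/s = 7.4636 km/s
strips/day = v*86400/40075 = 7.4636*86400/40075 = 16.0912
coverage/day = strips * swath = 16.0912 * 271.0313 = 4361.2077 km
revisit = 40075 / 4361.2077 = 9.1890 days

9.1890 days


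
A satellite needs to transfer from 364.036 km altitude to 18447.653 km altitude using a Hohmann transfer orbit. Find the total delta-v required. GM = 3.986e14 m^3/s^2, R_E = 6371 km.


r1 = 6735.0360 km = 6.735036e+06 m
r2 = 24818.6530 km = 2.4818653e+07 m
dv1 = sqrt(mu/r1)*(sqrt(2*r2/(r1+r2)) - 1) = 1955.8457 m/s
dv2 = sqrt(mu/r2)*(1 - sqrt(2*r1/(r1+r2))) = 1389.1347 m/s
total dv = |dv1| + |dv2| = 1955.8457 + 1389.1347 = 3344.9805 m/s = 3.3450 km/s

3.3450 km/s


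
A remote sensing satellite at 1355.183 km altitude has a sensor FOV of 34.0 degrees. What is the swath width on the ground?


FOV = 34.0 deg = 0.5934119 rad
swath = 2 * alt * tan(FOV/2) = 2 * 1355.183 * tan(0.296706)
swath = 2 * 1355.183 * 0.3057307
swath = 828.6420 km

828.6420 km


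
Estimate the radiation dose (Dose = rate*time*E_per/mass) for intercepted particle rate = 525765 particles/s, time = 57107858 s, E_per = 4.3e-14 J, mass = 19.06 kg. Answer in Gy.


Total energy deposited = rate * time * E_per
  = 525765 * 57107858 * 4.3e-14 = 1.2911 J
Dose = E_total / mass = 1.2911 / 19.06
Dose = 0.06773811 Gy

0.0677 Gy


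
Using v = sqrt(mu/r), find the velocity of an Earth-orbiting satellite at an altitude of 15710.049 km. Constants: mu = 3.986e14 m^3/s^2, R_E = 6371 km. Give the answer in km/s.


r = R_E + alt = 6371.0 + 15710.049 = 22081.0490 km = 2.2081049e+07 m
v = sqrt(mu/r) = sqrt(3.986e14 / 2.2081049e+07) = 4248.7267 m/s = 4.2487 km/s

4.2487 km/s


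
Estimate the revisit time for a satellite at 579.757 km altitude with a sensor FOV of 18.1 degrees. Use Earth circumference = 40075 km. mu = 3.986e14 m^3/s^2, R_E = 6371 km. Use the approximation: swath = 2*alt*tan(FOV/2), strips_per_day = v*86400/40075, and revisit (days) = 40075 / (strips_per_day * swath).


swath = 2*579.757*tan(0.1579523) = 184.6864 km
v = sqrt(mu/r) = 7572.7321 m/s = 7.5727 km/s
strips/day = v*86400/40075 = 7.5727*86400/40075 = 16.3265
coverage/day = strips * swath = 16.3265 * 184.6864 = 3015.2800 km
revisit = 40075 / 3015.2800 = 13.2906 days

13.2906 days


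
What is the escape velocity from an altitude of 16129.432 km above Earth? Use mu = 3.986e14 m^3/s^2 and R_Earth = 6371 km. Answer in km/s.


r = 6371.0 + 16129.432 = 22500.4320 km = 2.2500432e+07 m
v_esc = sqrt(2*mu/r) = sqrt(2*3.986e14 / 2.2500432e+07)
v_esc = 5952.3467 m/s = 5.9523 km/s

5.9523 km/s


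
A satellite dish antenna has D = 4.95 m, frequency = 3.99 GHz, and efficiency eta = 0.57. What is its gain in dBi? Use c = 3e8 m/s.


lambda = c/f = 3e8 / 3.99e+09 = 0.07518797 m
G = eta*(pi*D/lambda)^2 = 0.57*(pi*4.95/0.07518797)^2
G = 24383.0641 (linear)
G = 10*log10(24383.0641) = 43.8709 dBi

43.8709 dBi


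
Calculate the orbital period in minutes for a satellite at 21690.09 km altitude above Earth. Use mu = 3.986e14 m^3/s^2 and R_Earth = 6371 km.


r = 28061.0900 km = 2.806109e+07 m
T = 2*pi*sqrt(r^3/mu) = 2*pi*sqrt(2.2095997e+22 / 3.986e14)
T = 46780.8411 s = 779.6807 min

779.6807 minutes


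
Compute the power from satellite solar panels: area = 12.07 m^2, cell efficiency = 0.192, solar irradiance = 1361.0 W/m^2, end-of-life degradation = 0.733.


P = area * eta * S * degradation
P = 12.07 * 0.192 * 1361.0 * 0.733
P = 2311.9083 W

2311.9083 W


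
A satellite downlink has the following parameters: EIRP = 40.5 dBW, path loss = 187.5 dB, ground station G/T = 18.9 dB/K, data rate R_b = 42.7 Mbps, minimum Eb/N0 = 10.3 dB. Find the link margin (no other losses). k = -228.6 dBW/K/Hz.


C/N0 = EIRP - FSPL + G/T - k = 40.5 - 187.5 + 18.9 - (-228.6)
C/N0 = 100.5000 dB-Hz
R_b = 42.7 Mbps = 4.27e+07 bps -> 10*log10(R_b) = 76.3043 dB-Hz
Eb/N0 = C/N0 - 10*log10(R_b) = 100.5000 - 76.3043 = 24.1957 dB
Margin = Eb/N0 - Eb/N0_req = 24.1957 - 10.3 = 13.8957 dB (link closes)

13.8957 dB


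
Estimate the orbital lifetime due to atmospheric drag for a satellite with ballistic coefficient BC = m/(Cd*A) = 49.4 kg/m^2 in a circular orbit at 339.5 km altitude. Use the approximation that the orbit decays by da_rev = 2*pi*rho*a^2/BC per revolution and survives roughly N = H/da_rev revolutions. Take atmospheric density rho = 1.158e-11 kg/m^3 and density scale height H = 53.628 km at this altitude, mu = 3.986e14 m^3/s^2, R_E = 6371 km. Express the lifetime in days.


a = R_E + alt = 6710.5000 km = 6.7105e+06 m
da_rev = 2*pi*rho*a^2/BC = 2*pi*1.158e-11*(6.7105e+06)^2/49.4 = 66.324081 m per revolution
N = H/da_rev = 53628.0000 m / 66.324081 m = 808.5751 revolutions
P = 2*pi*sqrt(a^3/mu) = 5470.7081 s
lifetime = N*P = 808.5751 * 5470.7081 = 4.4234783e+06 s = 51.1977 days

51.1977 days


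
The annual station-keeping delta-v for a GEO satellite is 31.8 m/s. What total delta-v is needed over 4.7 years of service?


dV = rate * years = 31.8 * 4.7
dV = 149.4600 m/s

149.4600 m/s


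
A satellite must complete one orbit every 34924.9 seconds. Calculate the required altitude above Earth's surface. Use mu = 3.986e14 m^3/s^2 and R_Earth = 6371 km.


T = 34924.9 s
r = (mu*T^2/(4*pi^2))^(1/3) = (3.986e14 * 34924.9^2 / (4*pi^2))^(1/3)
r = 2.3093121e+07 m = 23093.1211 km
alt = r - R_E = 23093.1211 - 6371 = 16722.1211 km

16722.1211 km


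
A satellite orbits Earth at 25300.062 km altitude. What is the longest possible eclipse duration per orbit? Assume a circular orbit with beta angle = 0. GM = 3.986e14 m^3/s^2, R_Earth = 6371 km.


r = 31671.0620 km
T = 934.8758 min
Eclipse fraction = arcsin(R_E/r)/pi = arcsin(6371.0000/31671.0620)/pi
= arcsin(0.2011616)/pi = 0.06447162
Eclipse duration = 0.06447162 * 934.8758 = 60.2730 min

60.2730 minutes


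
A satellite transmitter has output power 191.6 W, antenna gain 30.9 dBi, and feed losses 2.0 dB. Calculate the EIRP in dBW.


Pt = 191.6 W = 22.8240 dBW
EIRP = Pt_dBW + Gt - losses = 22.8240 + 30.9 - 2.0 = 51.7240 dBW

51.7240 dBW


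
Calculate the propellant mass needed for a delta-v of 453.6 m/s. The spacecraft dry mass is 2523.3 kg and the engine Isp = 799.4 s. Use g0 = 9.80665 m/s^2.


ve = Isp * g0 = 799.4 * 9.80665 = 7839.436010 m/s
mass ratio = exp(dv/ve) = exp(453.6/7839.436010) = 1.05956803
m_prop = m_dry * (mr - 1) = 2523.3 * (1.05956803 - 1)
m_prop = 150.3080 kg

150.3080 kg


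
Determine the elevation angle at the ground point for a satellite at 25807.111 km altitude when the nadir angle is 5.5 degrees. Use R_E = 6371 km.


r = R_E + alt = 32178.1110 km
Law of sines in the satellite / Earth-center / ground-point triangle:
  sin(nadir)/R_E = sin(90 + el)/r  =>  cos(el) = (r/R_E)*sin(nadir)
cos(el) = (32178.1110 / 6371.0000) * sin(5.5 deg) = 0.4840897
el = arccos(0.4840897) = 61.0472 deg
(Earth-central angle = 90 - nadir - el = 23.4528 deg)

61.0472 degrees


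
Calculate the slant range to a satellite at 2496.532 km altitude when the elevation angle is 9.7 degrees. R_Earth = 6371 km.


h = 2496.532 km, el = 9.7 deg
d = -R_E*sin(el) + sqrt((R_E*sin(el))^2 + 2*R_E*h + h^2)
d = -6371.0000*sin(0.1692969) + sqrt((6371.0000*0.1684894)^2 + 2*6371.0000*2496.532 + 2496.532^2)
d = 5187.2066 km

5187.2066 km


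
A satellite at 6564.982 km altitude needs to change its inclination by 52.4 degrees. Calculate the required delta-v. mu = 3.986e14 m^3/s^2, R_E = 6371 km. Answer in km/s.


r = 12935.9820 km = 1.2935982e+07 m
V = sqrt(mu/r) = 5550.9708 m/s
di = 52.4 deg = 0.9145525 rad
dV = 2*V*sin(di/2) = 2*5550.9708*sin(0.4572763)
dV = 4901.5722 m/s = 4.9016 km/s

4.9016 km/s


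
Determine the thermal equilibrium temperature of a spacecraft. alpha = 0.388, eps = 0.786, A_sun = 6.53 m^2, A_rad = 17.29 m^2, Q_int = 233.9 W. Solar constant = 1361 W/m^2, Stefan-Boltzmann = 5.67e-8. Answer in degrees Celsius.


Numerator = alpha*S*A_sun + Q_int = 0.388*1361*6.53 + 233.9 = 3682.1840 W
Denominator = eps*sigma*A_rad = 0.786*5.67e-8*17.29 = 7.705496e-07 W/K^4
T^4 = 4.7786464e+09 K^4
T = 262.9216 K = -10.2284 C

-10.2284 degrees Celsius


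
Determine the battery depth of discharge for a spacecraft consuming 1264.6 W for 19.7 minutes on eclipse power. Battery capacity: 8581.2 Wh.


E_used = P * t / 60 = 1264.6 * 19.7 / 60 = 415.2103 Wh
DOD = E_used / E_total * 100 = 415.2103 / 8581.2 * 100
DOD = 4.8386 %

4.8386 %


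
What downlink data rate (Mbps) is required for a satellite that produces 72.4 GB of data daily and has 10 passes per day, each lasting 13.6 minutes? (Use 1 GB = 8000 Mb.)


total contact time = 10 * 13.6 * 60 = 8160.0000 s
data = 72.4 GB = 579200.0000 Mb
rate = 579200.0000 / 8160.0000 = 70.9804 Mbps

70.9804 Mbps


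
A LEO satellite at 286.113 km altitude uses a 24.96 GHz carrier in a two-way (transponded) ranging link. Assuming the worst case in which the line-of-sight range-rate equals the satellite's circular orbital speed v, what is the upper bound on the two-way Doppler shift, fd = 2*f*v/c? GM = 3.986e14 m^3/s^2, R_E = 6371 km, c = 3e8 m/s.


r = 6.657113e+06 m
v = sqrt(mu/r) = 7737.9458 m/s (worst-case radial velocity)
f = 24.96 GHz = 2.496e+10 Hz
fd = 2*f*v/c = 2*2.496e+10*7737.9458/3.0e+08
fd = 1.2875942e+06 Hz

1.2876e+06 Hz


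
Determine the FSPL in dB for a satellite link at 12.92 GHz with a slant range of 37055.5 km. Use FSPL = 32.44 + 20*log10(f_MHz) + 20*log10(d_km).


f = 12.92 GHz = 12920.0000 MHz
d = 37055.5 km
FSPL = 32.44 + 20*log10(12920.0000) + 20*log10(37055.5)
FSPL = 32.44 + 82.2253 + 91.3771
FSPL = 206.0423 dB

206.0423 dB


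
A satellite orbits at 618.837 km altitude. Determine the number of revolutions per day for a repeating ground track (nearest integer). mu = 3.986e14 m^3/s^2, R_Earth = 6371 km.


r = 6.989837e+06 m
T = 2*pi*sqrt(r^3/mu) = 5815.8312 s = 96.9305 min
revs/day = 1440 / 96.9305 = 14.8560
Rounded: 15 revolutions per day

15 revolutions per day


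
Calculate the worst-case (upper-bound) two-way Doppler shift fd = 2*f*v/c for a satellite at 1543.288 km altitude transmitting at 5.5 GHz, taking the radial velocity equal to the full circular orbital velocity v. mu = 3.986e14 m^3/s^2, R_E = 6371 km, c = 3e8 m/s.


r = 7.914288e+06 m
v = sqrt(mu/r) = 7096.8025 m/s (worst-case radial velocity)
f = 5.5 GHz = 5.5e+09 Hz
fd = 2*f*v/c = 2*5.5e+09*7096.8025/3.0e+08
fd = 260216.0934 Hz

260216.0934 Hz


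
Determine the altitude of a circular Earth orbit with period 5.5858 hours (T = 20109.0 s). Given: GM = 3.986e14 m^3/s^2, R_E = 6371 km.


T = 20109.0 s
r = (mu*T^2/(4*pi^2))^(1/3) = (3.986e14 * 20109.0^2 / (4*pi^2))^(1/3)
r = 1.5982799e+07 m = 15982.7989 km
alt = r - R_E = 15982.7989 - 6371 = 9611.7989 km

9611.7989 km


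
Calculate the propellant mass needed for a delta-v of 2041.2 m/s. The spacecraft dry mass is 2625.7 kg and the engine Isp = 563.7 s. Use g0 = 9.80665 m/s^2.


ve = Isp * g0 = 563.7 * 9.80665 = 5528.008605 m/s
mass ratio = exp(dv/ve) = exp(2041.2/5528.008605) = 1.44664473
m_prop = m_dry * (mr - 1) = 2625.7 * (1.44664473 - 1)
m_prop = 1172.7551 kg

1172.7551 kg


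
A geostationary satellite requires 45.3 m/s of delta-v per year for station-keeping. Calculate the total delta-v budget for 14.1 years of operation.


dV = rate * years = 45.3 * 14.1
dV = 638.7300 m/s

638.7300 m/s


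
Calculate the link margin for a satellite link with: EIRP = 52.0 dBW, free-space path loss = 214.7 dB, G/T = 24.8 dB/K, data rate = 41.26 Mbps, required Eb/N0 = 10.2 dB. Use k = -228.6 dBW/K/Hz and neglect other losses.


C/N0 = EIRP - FSPL + G/T - k = 52.0 - 214.7 + 24.8 - (-228.6)
C/N0 = 90.7000 dB-Hz
R_b = 41.26 Mbps = 4.126e+07 bps -> 10*log10(R_b) = 76.1553 dB-Hz
Eb/N0 = C/N0 - 10*log10(R_b) = 90.7000 - 76.1553 = 14.5447 dB
Margin = Eb/N0 - Eb/N0_req = 14.5447 - 10.2 = 4.3447 dB (link closes)

4.3447 dB


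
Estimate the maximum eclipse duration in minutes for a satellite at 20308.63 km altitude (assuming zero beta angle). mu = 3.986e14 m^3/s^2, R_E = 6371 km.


r = 26679.6300 km
T = 722.8192 min
Eclipse fraction = arcsin(R_E/r)/pi = arcsin(6371.0000/26679.6300)/pi
= arcsin(0.2387964)/pi = 0.07675286
Eclipse duration = 0.07675286 * 722.8192 = 55.4784 min

55.4784 minutes


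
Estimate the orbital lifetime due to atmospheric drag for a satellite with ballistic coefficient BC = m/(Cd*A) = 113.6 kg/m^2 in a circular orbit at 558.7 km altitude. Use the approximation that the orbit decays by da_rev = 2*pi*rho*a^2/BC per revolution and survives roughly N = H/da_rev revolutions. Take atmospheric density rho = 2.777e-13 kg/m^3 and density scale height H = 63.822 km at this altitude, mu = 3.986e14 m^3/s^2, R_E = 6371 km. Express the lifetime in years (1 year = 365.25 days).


a = R_E + alt = 6929.7000 km = 6.9297e+06 m
da_rev = 2*pi*rho*a^2/BC = 2*pi*2.777e-13*(6.9297e+06)^2/113.6 = 0.737575163 m per revolution
N = H/da_rev = 63822.0000 m / 0.737575163 m = 86529.4864 revolutions
P = 2*pi*sqrt(a^3/mu) = 5740.9382 s
lifetime = N*P = 86529.4864 * 5740.9382 = 4.9676043e+08 s = 5749.5421 days
years = 5749.5421 / 365.25 = 15.7414 years

15.7414 years


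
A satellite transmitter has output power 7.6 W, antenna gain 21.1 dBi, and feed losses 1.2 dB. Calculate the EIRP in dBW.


Pt = 7.6 W = 8.8081 dBW
EIRP = Pt_dBW + Gt - losses = 8.8081 + 21.1 - 1.2 = 28.7081 dBW

28.7081 dBW


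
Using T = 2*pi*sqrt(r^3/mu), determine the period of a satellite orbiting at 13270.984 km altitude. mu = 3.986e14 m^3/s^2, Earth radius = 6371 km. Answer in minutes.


r = 19641.9840 km = 1.9641984e+07 m
T = 2*pi*sqrt(r^3/mu) = 2*pi*sqrt(7.5780254e+21 / 3.986e14)
T = 27396.1320 s = 456.6022 min

456.6022 minutes


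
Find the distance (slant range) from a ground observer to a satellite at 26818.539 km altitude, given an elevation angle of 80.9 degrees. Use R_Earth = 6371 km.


h = 26818.539 km, el = 80.9 deg
d = -R_E*sin(el) + sqrt((R_E*sin(el))^2 + 2*R_E*h + h^2)
d = -6371.0000*sin(1.4120) + sqrt((6371.0000*0.9874138)^2 + 2*6371.0000*26818.539 + 26818.539^2)
d = 26883.4265 km

26883.4265 km


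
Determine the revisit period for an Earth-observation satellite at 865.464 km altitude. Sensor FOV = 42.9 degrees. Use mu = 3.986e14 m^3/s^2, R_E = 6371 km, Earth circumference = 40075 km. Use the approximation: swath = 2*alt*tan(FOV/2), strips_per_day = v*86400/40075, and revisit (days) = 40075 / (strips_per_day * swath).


swath = 2*865.464*tan(0.3743731) = 680.0864 km
v = sqrt(mu/r) = 7421.7350 m/s = 7.4217 km/s
strips/day = v*86400/40075 = 7.4217*86400/40075 = 16.0009
coverage/day = strips * swath = 16.0009 * 680.0864 = 10882.0252 km
revisit = 40075 / 10882.0252 = 3.6827 days

3.6827 days


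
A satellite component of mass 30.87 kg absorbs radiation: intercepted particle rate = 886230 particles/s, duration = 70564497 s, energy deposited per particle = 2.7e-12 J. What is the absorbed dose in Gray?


Total energy deposited = rate * time * E_per
  = 886230 * 70564497 * 2.7e-12 = 168.8482 J
Dose = E_total / mass = 168.8482 / 30.87
Dose = 5.4697 Gy

5.4697 Gy


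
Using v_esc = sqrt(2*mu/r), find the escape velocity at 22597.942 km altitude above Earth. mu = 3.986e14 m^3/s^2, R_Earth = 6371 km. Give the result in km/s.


r = 6371.0 + 22597.942 = 28968.9420 km = 2.8968942e+07 m
v_esc = sqrt(2*mu/r) = sqrt(2*3.986e14 / 2.8968942e+07)
v_esc = 5245.8676 m/s = 5.2459 km/s

5.2459 km/s


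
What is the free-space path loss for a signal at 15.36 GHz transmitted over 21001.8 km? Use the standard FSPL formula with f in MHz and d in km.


f = 15.36 GHz = 15360.0000 MHz
d = 21001.8 km
FSPL = 32.44 + 20*log10(15360.0000) + 20*log10(21001.8)
FSPL = 32.44 + 83.7278 + 86.4451
FSPL = 202.6130 dB

202.6130 dB


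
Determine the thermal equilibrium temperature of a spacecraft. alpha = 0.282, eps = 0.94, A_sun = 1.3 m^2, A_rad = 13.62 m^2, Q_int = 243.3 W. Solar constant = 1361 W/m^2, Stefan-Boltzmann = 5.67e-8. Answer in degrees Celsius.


Numerator = alpha*S*A_sun + Q_int = 0.282*1361*1.3 + 243.3 = 742.2426 W
Denominator = eps*sigma*A_rad = 0.94*5.67e-8*13.62 = 7.2591876e-07 W/K^4
T^4 = 1.0224871e+09 K^4
T = 178.8193 K = -94.3307 C

-94.3307 degrees Celsius


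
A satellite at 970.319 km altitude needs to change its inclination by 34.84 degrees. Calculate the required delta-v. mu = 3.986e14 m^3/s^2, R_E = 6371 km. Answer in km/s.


r = 7341.3190 km = 7.341319e+06 m
V = sqrt(mu/r) = 7368.5426 m/s
di = 34.84 deg = 0.6080727 rad
dV = 2*V*sin(di/2) = 2*7368.5426*sin(0.3040364)
dV = 4411.8982 m/s = 4.4119 km/s

4.4119 km/s


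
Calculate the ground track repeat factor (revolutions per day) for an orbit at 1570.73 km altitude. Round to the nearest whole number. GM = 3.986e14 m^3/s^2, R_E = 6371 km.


r = 7.94173e+06 m
T = 2*pi*sqrt(r^3/mu) = 7043.4251 s = 117.3904 min
revs/day = 1440 / 117.3904 = 12.2668
Rounded: 12 revolutions per day

12 revolutions per day


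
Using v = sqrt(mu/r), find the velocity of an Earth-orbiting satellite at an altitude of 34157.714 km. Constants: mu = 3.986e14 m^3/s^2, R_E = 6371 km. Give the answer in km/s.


r = R_E + alt = 6371.0 + 34157.714 = 40528.7140 km = 4.0528714e+07 m
v = sqrt(mu/r) = sqrt(3.986e14 / 4.0528714e+07) = 3136.0807 m/s = 3.1361 km/s

3.1361 km/s


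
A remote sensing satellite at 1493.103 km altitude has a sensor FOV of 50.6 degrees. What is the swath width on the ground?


FOV = 50.6 deg = 0.8831366 rad
swath = 2 * alt * tan(FOV/2) = 2 * 1493.103 * tan(0.4415683)
swath = 2 * 1493.103 * 0.4726978
swath = 1411.5731 km

1411.5731 km


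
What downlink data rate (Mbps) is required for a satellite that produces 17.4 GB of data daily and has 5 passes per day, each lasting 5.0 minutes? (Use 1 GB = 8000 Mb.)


total contact time = 5 * 5.0 * 60 = 1500.0000 s
data = 17.4 GB = 139200.0000 Mb
rate = 139200.0000 / 1500.0000 = 92.8000 Mbps

92.8000 Mbps


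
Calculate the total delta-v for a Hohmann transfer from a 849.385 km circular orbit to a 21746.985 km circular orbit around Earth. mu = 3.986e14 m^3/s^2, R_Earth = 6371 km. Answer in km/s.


r1 = 7220.3850 km = 7.220385e+06 m
r2 = 28117.9850 km = 2.8117985e+07 m
dv1 = sqrt(mu/r1)*(sqrt(2*r2/(r1+r2)) - 1) = 1942.8697 m/s
dv2 = sqrt(mu/r2)*(1 - sqrt(2*r1/(r1+r2))) = 1358.2534 m/s
total dv = |dv1| + |dv2| = 1942.8697 + 1358.2534 = 3301.1231 m/s = 3.3011 km/s

3.3011 km/s


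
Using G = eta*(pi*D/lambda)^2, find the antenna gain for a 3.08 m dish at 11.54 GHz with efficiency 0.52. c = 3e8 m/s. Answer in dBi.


lambda = c/f = 3e8 / 1.154e+10 = 0.02599653 m
G = eta*(pi*D/lambda)^2 = 0.52*(pi*3.08/0.02599653)^2
G = 72039.9877 (linear)
G = 10*log10(72039.9877) = 48.5757 dBi

48.5757 dBi


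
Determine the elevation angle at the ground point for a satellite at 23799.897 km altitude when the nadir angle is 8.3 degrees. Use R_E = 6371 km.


r = R_E + alt = 30170.8970 km
Law of sines in the satellite / Earth-center / ground-point triangle:
  sin(nadir)/R_E = sin(90 + el)/r  =>  cos(el) = (r/R_E)*sin(nadir)
cos(el) = (30170.8970 / 6371.0000) * sin(8.3 deg) = 0.683622
el = arccos(0.683622) = 46.8727 deg
(Earth-central angle = 90 - nadir - el = 34.8273 deg)

46.8727 degrees


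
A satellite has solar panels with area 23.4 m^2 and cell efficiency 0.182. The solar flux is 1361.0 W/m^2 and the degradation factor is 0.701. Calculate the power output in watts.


P = area * eta * S * degradation
P = 23.4 * 0.182 * 1361.0 * 0.701
P = 4063.1550 W

4063.1550 W


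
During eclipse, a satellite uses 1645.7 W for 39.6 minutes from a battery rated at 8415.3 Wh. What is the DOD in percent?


E_used = P * t / 60 = 1645.7 * 39.6 / 60 = 1086.1620 Wh
DOD = E_used / E_total * 100 = 1086.1620 / 8415.3 * 100
DOD = 12.9070 %

12.9070 %


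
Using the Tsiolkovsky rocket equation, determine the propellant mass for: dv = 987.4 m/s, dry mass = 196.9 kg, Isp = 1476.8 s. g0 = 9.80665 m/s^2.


ve = Isp * g0 = 1476.8 * 9.80665 = 14482.460720 m/s
mass ratio = exp(dv/ve) = exp(987.4/14482.460720) = 1.07055694
m_prop = m_dry * (mr - 1) = 196.9 * (1.07055694 - 1)
m_prop = 13.8927 kg

13.8927 kg


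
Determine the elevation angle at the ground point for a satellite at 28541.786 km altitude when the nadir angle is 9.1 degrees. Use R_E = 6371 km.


r = R_E + alt = 34912.7860 km
Law of sines in the satellite / Earth-center / ground-point triangle:
  sin(nadir)/R_E = sin(90 + el)/r  =>  cos(el) = (r/R_E)*sin(nadir)
cos(el) = (34912.7860 / 6371.0000) * sin(9.1 deg) = 0.8666989
el = arccos(0.8666989) = 29.9227 deg
(Earth-central angle = 90 - nadir - el = 50.9773 deg)

29.9227 degrees


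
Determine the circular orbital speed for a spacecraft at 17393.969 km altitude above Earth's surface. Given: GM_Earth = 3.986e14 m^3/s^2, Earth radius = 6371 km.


r = R_E + alt = 6371.0 + 17393.969 = 23764.9690 km = 2.3764969e+07 m
v = sqrt(mu/r) = sqrt(3.986e14 / 2.3764969e+07) = 4095.4348 m/s = 4.0954 km/s

4.0954 km/s


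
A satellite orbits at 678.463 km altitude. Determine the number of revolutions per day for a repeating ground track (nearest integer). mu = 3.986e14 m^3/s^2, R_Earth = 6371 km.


r = 7.049463e+06 m
T = 2*pi*sqrt(r^3/mu) = 5890.4066 s = 98.1734 min
revs/day = 1440 / 98.1734 = 14.6679
Rounded: 15 revolutions per day

15 revolutions per day


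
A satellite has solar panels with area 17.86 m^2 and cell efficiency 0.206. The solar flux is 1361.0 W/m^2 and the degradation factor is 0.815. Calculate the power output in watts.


P = area * eta * S * degradation
P = 17.86 * 0.206 * 1361.0 * 0.815
P = 4080.9795 W

4080.9795 W


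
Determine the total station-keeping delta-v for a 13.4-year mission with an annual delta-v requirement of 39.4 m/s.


dV = rate * years = 39.4 * 13.4
dV = 527.9600 m/s

527.9600 m/s


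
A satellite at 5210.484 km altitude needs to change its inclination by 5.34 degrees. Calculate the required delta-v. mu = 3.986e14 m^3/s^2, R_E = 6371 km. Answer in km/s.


r = 11581.4840 km = 1.1581484e+07 m
V = sqrt(mu/r) = 5866.6009 m/s
di = 5.34 deg = 0.09320058 rad
dV = 2*V*sin(di/2) = 2*5866.6009*sin(0.04660029)
dV = 546.5727 m/s = 0.5465727 km/s

0.5466 km/s


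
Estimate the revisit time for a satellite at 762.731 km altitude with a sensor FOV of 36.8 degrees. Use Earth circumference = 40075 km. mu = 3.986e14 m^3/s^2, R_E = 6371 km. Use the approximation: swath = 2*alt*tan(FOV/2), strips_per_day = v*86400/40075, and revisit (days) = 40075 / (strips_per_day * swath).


swath = 2*762.731*tan(0.3211406) = 507.4537 km
v = sqrt(mu/r) = 7474.9843 m/s = 7.4750 km/s
strips/day = v*86400/40075 = 7.4750*86400/40075 = 16.1157
coverage/day = strips * swath = 16.1157 * 507.4537 = 8177.9959 km
revisit = 40075 / 8177.9959 = 4.9003 days

4.9003 days


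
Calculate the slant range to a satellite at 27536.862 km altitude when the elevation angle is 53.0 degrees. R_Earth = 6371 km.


h = 27536.862 km, el = 53.0 deg
d = -R_E*sin(el) + sqrt((R_E*sin(el))^2 + 2*R_E*h + h^2)
d = -6371.0000*sin(0.9250245) + sqrt((6371.0000*0.7986355)^2 + 2*6371.0000*27536.862 + 27536.862^2)
d = 28602.2819 km

28602.2819 km


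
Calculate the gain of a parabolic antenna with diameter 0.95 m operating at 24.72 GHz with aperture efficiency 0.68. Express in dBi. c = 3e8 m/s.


lambda = c/f = 3e8 / 2.472e+10 = 0.01213592 m
G = eta*(pi*D/lambda)^2 = 0.68*(pi*0.95/0.01213592)^2
G = 41125.4149 (linear)
G = 10*log10(41125.4149) = 46.1411 dBi

46.1411 dBi


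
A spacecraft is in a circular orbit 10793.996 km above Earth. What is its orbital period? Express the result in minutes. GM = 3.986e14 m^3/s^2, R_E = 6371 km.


r = 17164.9960 km = 1.7164996e+07 m
T = 2*pi*sqrt(r^3/mu) = 2*pi*sqrt(5.0574444e+21 / 3.986e14)
T = 22380.8605 s = 373.0143 min

373.0143 minutes


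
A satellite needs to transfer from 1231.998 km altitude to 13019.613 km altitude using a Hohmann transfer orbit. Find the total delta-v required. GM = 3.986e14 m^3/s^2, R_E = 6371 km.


r1 = 7602.9980 km = 7.602998e+06 m
r2 = 19390.6130 km = 1.9390613e+07 m
dv1 = sqrt(mu/r1)*(sqrt(2*r2/(r1+r2)) - 1) = 1438.1086 m/s
dv2 = sqrt(mu/r2)*(1 - sqrt(2*r1/(r1+r2))) = 1131.0048 m/s
total dv = |dv1| + |dv2| = 1438.1086 + 1131.0048 = 2569.1134 m/s = 2.5691 km/s

2.5691 km/s


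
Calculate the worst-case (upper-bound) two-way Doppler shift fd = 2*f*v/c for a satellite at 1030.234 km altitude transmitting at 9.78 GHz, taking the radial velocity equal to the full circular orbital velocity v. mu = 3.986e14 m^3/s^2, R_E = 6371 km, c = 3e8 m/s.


r = 7.401234e+06 m
v = sqrt(mu/r) = 7338.6568 m/s (worst-case radial velocity)
f = 9.78 GHz = 9.78e+09 Hz
fd = 2*f*v/c = 2*9.78e+09*7338.6568/3.0e+08
fd = 478480.4252 Hz

478480.4252 Hz


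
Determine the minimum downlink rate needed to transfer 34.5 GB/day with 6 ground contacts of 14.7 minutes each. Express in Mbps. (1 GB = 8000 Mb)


total contact time = 6 * 14.7 * 60 = 5292.0000 s
data = 34.5 GB = 276000.0000 Mb
rate = 276000.0000 / 5292.0000 = 52.1542 Mbps

52.1542 Mbps


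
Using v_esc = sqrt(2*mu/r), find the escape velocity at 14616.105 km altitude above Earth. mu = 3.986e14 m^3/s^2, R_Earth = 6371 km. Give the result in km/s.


r = 6371.0 + 14616.105 = 20987.1050 km = 2.0987105e+07 m
v_esc = sqrt(2*mu/r) = sqrt(2*3.986e14 / 2.0987105e+07)
v_esc = 6163.2158 m/s = 6.1632 km/s

6.1632 km/s


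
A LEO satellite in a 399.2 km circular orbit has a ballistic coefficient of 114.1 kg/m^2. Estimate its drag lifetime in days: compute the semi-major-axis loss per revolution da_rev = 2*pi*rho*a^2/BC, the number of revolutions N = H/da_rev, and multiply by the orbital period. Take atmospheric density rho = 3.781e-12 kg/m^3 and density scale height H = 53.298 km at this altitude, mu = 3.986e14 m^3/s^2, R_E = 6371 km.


a = R_E + alt = 6770.2000 km = 6.7702e+06 m
da_rev = 2*pi*rho*a^2/BC = 2*pi*3.781e-12*(6.7702e+06)^2/114.1 = 9.543417 m per revolution
N = H/da_rev = 53298.0000 m / 9.543417 m = 5584.7921 revolutions
P = 2*pi*sqrt(a^3/mu) = 5543.8755 s
lifetime = N*P = 5584.7921 * 5543.8755 = 3.0961392e+07 s = 358.3494 days

358.3494 days


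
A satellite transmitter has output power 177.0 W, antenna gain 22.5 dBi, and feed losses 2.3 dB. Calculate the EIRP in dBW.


Pt = 177.0 W = 22.4797 dBW
EIRP = Pt_dBW + Gt - losses = 22.4797 + 22.5 - 2.3 = 42.6797 dBW

42.6797 dBW


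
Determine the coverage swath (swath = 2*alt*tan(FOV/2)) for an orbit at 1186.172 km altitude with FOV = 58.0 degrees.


FOV = 58.0 deg = 1.0123 rad
swath = 2 * alt * tan(FOV/2) = 2 * 1186.172 * tan(0.5061455)
swath = 2 * 1186.172 * 0.5543091
swath = 1315.0118 km

1315.0118 km


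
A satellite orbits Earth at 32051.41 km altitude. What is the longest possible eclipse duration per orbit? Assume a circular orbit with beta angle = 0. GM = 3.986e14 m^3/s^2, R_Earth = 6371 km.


r = 38422.4100 km
T = 1249.2141 min
Eclipse fraction = arcsin(R_E/r)/pi = arcsin(6371.0000/38422.4100)/pi
= arcsin(0.1658147)/pi = 0.05302536
Eclipse duration = 0.05302536 * 1249.2141 = 66.2400 min

66.2400 minutes


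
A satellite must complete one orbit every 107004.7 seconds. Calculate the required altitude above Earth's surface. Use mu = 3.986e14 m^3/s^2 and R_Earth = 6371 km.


T = 107004.7 s
r = (mu*T^2/(4*pi^2))^(1/3) = (3.986e14 * 107004.7^2 / (4*pi^2))^(1/3)
r = 4.8714818e+07 m = 48714.8185 km
alt = r - R_E = 48714.8185 - 6371 = 42343.8185 km

42343.8185 km


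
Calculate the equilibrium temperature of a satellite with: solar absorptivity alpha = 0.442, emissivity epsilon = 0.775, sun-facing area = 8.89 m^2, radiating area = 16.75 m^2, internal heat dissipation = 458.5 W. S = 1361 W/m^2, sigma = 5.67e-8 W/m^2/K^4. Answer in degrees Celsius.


Numerator = alpha*S*A_sun + Q_int = 0.442*1361*8.89 + 458.5 = 5806.3862 W
Denominator = eps*sigma*A_rad = 0.775*5.67e-8*16.75 = 7.3603687e-07 W/K^4
T^4 = 7.8887164e+09 K^4
T = 298.0242 K = 24.8742 C

24.8742 degrees Celsius


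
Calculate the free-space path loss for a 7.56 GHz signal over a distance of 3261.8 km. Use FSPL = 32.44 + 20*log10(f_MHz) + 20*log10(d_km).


f = 7.56 GHz = 7560.0000 MHz
d = 3261.8 km
FSPL = 32.44 + 20*log10(7560.0000) + 20*log10(3261.8)
FSPL = 32.44 + 77.5704 + 70.2691
FSPL = 180.2796 dB

180.2796 dB


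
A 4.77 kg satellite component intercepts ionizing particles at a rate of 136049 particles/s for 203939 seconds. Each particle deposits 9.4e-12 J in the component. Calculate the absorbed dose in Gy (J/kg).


Total energy deposited = rate * time * E_per
  = 136049 * 203939 * 9.4e-12 = 0.2608096 J
Dose = E_total / mass = 0.2608096 / 4.77
Dose = 0.05467705 Gy

0.0547 Gy


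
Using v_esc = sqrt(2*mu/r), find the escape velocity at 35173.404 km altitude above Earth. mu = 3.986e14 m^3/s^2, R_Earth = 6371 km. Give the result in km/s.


r = 6371.0 + 35173.404 = 41544.4040 km = 4.1544404e+07 m
v_esc = sqrt(2*mu/r) = sqrt(2*3.986e14 / 4.1544404e+07)
v_esc = 4380.5373 m/s = 4.3805 km/s

4.3805 km/s


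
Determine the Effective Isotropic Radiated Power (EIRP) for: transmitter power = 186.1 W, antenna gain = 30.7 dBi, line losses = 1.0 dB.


Pt = 186.1 W = 22.6975 dBW
EIRP = Pt_dBW + Gt - losses = 22.6975 + 30.7 - 1.0 = 52.3975 dBW

52.3975 dBW


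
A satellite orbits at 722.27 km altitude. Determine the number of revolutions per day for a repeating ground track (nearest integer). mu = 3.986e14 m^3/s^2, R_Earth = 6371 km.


r = 7.09327e+06 m
T = 2*pi*sqrt(r^3/mu) = 5945.3983 s = 99.0900 min
revs/day = 1440 / 99.0900 = 14.5322
Rounded: 15 revolutions per day

15 revolutions per day


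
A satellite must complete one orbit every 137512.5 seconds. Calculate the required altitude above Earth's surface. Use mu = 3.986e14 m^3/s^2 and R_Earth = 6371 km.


T = 137512.5 s
r = (mu*T^2/(4*pi^2))^(1/3) = (3.986e14 * 137512.5^2 / (4*pi^2))^(1/3)
r = 5.7582074e+07 m = 57582.0741 km
alt = r - R_E = 57582.0741 - 6371 = 51211.0741 km

51211.0741 km


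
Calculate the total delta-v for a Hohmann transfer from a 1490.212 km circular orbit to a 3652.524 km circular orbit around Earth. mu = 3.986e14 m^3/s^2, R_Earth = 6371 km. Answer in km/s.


r1 = 7861.2120 km = 7.861212e+06 m
r2 = 10023.5240 km = 1.0023524e+07 m
dv1 = sqrt(mu/r1)*(sqrt(2*r2/(r1+r2)) - 1) = 418.1778 m/s
dv2 = sqrt(mu/r2)*(1 - sqrt(2*r1/(r1+r2))) = 393.4864 m/s
total dv = |dv1| + |dv2| = 418.1778 + 393.4864 = 811.6642 m/s = 0.8116642 km/s

0.8117 km/s


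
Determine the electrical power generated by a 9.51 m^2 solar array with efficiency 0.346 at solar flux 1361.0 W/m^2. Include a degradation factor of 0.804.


P = area * eta * S * degradation
P = 9.51 * 0.346 * 1361.0 * 0.804
P = 3600.5661 W

3600.5661 W


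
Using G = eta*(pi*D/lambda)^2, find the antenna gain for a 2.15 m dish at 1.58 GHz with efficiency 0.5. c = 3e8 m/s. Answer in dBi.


lambda = c/f = 3e8 / 1.58e+09 = 0.1898734 m
G = eta*(pi*D/lambda)^2 = 0.5*(pi*2.15/0.1898734)^2
G = 632.7299 (linear)
G = 10*log10(632.7299) = 28.0122 dBi

28.0122 dBi


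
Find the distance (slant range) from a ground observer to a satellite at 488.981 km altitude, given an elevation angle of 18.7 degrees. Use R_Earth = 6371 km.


h = 488.981 km, el = 18.7 deg
d = -R_E*sin(el) + sqrt((R_E*sin(el))^2 + 2*R_E*h + h^2)
d = -6371.0000*sin(0.3263766) + sqrt((6371.0000*0.320613)^2 + 2*6371.0000*488.981 + 488.981^2)
d = 1219.5850 km

1219.5850 km


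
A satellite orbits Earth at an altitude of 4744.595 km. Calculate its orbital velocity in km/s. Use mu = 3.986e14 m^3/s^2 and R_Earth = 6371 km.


r = R_E + alt = 6371.0 + 4744.595 = 11115.5950 km = 1.1115595e+07 m
v = sqrt(mu/r) = sqrt(3.986e14 / 1.1115595e+07) = 5988.2826 m/s = 5.9883 km/s

5.9883 km/s


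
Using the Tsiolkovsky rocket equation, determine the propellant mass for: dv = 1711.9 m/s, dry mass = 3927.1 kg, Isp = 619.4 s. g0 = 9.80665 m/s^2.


ve = Isp * g0 = 619.4 * 9.80665 = 6074.239010 m/s
mass ratio = exp(dv/ve) = exp(1711.9/6074.239010) = 1.32555275
m_prop = m_dry * (mr - 1) = 3927.1 * (1.32555275 - 1)
m_prop = 1278.4782 kg

1278.4782 kg


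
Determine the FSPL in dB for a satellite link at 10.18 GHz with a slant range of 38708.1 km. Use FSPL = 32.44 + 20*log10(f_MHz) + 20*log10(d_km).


f = 10.18 GHz = 10180.0000 MHz
d = 38708.1 km
FSPL = 32.44 + 20*log10(10180.0000) + 20*log10(38708.1)
FSPL = 32.44 + 80.1550 + 91.7560
FSPL = 204.3510 dB

204.3510 dB


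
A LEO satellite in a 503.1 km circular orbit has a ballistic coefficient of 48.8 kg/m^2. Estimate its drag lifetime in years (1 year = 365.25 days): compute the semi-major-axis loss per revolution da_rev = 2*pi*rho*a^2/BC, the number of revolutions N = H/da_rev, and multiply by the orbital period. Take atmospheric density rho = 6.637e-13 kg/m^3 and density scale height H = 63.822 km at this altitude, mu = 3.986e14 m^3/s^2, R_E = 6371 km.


a = R_E + alt = 6874.1000 km = 6.8741e+06 m
da_rev = 2*pi*rho*a^2/BC = 2*pi*6.637e-13*(6.8741e+06)^2/48.8 = 4.037974 m per revolution
N = H/da_rev = 63822.0000 m / 4.037974 m = 15805.4496 revolutions
P = 2*pi*sqrt(a^3/mu) = 5671.9839 s
lifetime = N*P = 15805.4496 * 5671.9839 = 8.9648256e+07 s = 1037.5956 days
years = 1037.5956 / 365.25 = 2.8408 years

2.8408 years


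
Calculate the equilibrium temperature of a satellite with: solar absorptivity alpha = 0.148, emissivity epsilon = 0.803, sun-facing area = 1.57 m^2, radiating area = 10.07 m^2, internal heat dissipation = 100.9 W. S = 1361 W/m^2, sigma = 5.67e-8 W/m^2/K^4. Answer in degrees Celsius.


Numerator = alpha*S*A_sun + Q_int = 0.148*1361*1.57 + 100.9 = 417.1420 W
Denominator = eps*sigma*A_rad = 0.803*5.67e-8*10.07 = 4.5848811e-07 W/K^4
T^4 = 9.0982068e+08 K^4
T = 173.6757 K = -99.4743 C

-99.4743 degrees Celsius


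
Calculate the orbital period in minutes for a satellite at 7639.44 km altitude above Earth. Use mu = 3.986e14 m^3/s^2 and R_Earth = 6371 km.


r = 14010.4400 km = 1.401044e+07 m
T = 2*pi*sqrt(r^3/mu) = 2*pi*sqrt(2.7501433e+21 / 3.986e14)
T = 16503.9874 s = 275.0665 min

275.0665 minutes
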